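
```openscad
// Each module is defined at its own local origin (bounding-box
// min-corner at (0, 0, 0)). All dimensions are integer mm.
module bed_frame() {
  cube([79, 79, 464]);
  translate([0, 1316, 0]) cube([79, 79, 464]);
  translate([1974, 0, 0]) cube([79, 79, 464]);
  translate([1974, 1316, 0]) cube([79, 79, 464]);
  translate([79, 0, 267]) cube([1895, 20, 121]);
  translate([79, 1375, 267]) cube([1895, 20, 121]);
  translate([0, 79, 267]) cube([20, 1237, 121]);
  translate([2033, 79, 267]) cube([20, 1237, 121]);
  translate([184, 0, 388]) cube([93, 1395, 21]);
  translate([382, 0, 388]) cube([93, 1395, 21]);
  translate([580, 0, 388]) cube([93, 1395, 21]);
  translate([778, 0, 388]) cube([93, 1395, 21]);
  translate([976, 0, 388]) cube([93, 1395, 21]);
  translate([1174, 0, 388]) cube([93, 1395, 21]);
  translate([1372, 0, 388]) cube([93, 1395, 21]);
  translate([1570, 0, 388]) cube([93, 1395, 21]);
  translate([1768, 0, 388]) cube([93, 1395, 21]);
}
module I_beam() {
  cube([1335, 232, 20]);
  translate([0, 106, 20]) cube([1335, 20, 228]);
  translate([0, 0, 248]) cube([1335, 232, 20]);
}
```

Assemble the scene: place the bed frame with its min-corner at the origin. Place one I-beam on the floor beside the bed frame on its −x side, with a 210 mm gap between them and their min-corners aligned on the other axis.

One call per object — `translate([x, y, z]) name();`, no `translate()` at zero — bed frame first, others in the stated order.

bed_frame();
translate([-1545, 0, 0]) I_beam();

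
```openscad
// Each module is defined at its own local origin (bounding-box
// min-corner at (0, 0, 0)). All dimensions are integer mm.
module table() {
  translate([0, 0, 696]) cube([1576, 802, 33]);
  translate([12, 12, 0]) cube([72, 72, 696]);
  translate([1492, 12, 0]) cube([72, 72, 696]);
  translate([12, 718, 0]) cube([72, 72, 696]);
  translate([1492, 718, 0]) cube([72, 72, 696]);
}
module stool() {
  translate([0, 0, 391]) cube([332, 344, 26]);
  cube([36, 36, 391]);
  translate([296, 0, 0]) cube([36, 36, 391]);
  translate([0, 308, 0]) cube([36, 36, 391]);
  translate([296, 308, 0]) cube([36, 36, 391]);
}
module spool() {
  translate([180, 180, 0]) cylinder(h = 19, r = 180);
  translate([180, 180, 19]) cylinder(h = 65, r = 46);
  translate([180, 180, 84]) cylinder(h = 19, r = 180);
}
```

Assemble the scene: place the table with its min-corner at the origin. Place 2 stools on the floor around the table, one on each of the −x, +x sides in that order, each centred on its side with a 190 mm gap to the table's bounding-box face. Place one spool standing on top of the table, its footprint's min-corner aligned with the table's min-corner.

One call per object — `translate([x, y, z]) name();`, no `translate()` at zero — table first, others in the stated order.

table();
translate([-522, 229, 0]) stool();
translate([1766, 229, 0]) stool();
translate([0, 0, 729]) spool();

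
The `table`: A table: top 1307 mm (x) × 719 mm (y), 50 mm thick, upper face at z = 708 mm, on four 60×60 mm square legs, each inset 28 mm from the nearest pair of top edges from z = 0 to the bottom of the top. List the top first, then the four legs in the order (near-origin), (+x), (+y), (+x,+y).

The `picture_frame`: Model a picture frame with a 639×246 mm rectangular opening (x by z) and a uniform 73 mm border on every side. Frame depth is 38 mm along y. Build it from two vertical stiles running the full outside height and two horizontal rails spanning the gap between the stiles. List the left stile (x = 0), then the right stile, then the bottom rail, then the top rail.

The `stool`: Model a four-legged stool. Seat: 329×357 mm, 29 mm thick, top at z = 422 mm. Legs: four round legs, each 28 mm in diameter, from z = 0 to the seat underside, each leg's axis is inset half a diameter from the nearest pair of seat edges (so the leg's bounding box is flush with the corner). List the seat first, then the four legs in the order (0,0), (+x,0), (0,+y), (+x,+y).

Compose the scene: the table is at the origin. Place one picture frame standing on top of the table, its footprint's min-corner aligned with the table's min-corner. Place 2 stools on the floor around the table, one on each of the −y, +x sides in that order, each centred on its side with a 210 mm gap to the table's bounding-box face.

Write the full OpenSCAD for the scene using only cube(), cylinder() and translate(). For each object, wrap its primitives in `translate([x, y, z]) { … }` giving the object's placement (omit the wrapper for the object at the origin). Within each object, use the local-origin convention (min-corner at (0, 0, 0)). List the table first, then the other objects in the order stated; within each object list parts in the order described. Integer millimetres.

translate([0, 0, 658]) cube([1307, 719, 50]);
translate([28, 28, 0]) cube([60, 60, 658]);
translate([1219, 28, 0]) cube([60, 60, 658]);
translate([28, 631, 0]) cube([60, 60, 658]);
translate([1219, 631, 0]) cube([60, 60, 658]);
translate([0, 0, 708]) {
  cube([73, 38, 392]);
  translate([712, 0, 0]) cube([73, 38, 392]);
  translate([73, 0, 0]) cube([639, 38, 73]);
  translate([73, 0, 319]) cube([639, 38, 73]);
}
translate([489, -567, 0]) {
  translate([0, 0, 393]) cube([329, 357, 29]);
  translate([14, 14, 0]) cylinder(h = 393, r = 14);
  translate([315, 14, 0]) cylinder(h = 393, r = 14);
  translate([14, 343, 0]) cylinder(h = 393, r = 14);
  translate([315, 343, 0]) cylinder(h = 393, r = 14);
}
translate([1517, 181, 0]) {
  translate([0, 0, 393]) cube([329, 357, 29]);
  translate([14, 14, 0]) cylinder(h = 393, r = 14);
  translate([315, 14, 0]) cylinder(h = 393, r = 14);
  translate([14, 343, 0]) cylinder(h = 393, r = 14);
  translate([315, 343, 0]) cylinder(h = 393, r = 14);
}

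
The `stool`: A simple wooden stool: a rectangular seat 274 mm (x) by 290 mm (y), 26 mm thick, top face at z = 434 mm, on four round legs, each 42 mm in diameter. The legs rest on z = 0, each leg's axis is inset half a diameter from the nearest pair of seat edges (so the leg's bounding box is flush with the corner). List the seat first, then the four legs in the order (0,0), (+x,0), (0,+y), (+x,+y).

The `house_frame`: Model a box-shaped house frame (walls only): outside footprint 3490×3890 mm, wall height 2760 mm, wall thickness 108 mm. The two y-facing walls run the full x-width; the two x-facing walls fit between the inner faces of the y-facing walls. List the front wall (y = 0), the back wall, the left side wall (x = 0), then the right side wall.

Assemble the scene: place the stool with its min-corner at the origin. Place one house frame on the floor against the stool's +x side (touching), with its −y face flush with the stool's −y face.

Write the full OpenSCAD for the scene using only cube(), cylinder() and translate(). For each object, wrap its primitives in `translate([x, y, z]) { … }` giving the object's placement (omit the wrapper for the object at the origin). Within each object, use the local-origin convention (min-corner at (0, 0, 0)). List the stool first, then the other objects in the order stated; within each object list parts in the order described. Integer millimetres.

translate([0, 0, 408]) cube([274, 290, 26]);
translate([21, 21, 0]) cylinder(h = 408, r = 21);
translate([253, 21, 0]) cylinder(h = 408, r = 21);
translate([21, 269, 0]) cylinder(h = 408, r = 21);
translate([253, 269, 0]) cylinder(h = 408, r = 21);
translate([274, 0, 0]) {
  cube([3490, 108, 2760]);
  translate([0, 3782, 0]) cube([3490, 108, 2760]);
  translate([0, 108, 0]) cube([108, 3674, 2760]);
  translate([3382, 108, 0]) cube([108, 3674, 2760]);
}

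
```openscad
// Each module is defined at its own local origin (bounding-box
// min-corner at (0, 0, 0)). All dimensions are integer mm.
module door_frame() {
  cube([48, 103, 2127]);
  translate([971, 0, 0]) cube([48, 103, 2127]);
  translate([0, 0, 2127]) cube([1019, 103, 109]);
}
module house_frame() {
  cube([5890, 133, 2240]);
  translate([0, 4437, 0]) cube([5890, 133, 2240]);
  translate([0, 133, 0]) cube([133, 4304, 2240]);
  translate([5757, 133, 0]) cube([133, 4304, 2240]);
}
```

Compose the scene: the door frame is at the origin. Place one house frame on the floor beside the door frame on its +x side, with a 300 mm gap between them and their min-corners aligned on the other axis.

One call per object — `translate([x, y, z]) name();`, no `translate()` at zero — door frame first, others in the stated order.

door_frame();
translate([1319, 0, 0]) house_frame();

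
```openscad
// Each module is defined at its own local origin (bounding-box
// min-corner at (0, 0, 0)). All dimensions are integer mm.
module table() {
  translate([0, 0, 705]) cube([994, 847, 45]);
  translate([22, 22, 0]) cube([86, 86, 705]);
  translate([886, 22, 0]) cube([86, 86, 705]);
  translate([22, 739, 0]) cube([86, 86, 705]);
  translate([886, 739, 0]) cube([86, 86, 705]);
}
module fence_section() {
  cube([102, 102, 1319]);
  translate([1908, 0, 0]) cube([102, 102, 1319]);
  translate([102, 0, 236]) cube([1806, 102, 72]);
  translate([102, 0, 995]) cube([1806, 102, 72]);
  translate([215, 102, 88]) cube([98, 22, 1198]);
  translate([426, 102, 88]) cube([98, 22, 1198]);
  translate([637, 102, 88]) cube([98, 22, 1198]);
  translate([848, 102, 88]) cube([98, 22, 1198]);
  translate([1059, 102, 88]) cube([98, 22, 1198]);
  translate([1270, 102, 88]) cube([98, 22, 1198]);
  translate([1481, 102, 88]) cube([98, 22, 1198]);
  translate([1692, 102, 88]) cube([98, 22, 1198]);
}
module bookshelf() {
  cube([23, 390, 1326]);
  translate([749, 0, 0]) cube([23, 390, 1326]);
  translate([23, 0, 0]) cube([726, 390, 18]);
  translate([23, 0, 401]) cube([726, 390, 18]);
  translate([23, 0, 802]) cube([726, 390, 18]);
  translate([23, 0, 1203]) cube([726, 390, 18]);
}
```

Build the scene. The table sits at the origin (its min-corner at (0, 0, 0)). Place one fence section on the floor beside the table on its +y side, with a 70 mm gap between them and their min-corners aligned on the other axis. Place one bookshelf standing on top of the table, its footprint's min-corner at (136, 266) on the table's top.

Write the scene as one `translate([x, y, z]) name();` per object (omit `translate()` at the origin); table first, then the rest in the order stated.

table();
translate([0, 917, 0]) fence_section();
translate([136, 266, 750]) bookshelf();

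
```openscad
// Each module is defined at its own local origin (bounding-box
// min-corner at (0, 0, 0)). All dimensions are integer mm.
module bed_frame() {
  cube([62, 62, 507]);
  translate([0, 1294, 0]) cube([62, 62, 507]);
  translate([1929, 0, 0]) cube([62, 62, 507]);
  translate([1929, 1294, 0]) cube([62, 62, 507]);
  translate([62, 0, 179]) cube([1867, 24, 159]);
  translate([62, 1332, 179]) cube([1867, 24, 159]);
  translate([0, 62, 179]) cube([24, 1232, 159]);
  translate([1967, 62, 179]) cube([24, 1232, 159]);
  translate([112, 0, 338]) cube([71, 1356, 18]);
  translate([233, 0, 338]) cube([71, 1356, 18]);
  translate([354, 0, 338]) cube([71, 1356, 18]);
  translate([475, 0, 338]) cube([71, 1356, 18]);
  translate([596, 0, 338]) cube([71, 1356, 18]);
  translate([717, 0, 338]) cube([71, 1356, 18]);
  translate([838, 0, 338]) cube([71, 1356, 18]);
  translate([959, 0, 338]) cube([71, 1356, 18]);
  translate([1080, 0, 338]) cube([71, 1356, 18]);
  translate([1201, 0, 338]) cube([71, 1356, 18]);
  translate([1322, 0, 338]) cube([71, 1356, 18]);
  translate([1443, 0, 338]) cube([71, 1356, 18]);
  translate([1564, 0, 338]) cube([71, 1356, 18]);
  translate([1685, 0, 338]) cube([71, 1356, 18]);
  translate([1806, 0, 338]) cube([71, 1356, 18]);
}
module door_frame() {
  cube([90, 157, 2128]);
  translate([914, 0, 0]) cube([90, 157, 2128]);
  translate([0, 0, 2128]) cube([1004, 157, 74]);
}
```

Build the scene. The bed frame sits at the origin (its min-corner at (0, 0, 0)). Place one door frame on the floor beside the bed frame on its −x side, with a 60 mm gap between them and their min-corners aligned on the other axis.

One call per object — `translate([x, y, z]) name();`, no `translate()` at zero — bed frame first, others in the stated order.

bed_frame();
translate([-1064, 0, 0]) door_frame();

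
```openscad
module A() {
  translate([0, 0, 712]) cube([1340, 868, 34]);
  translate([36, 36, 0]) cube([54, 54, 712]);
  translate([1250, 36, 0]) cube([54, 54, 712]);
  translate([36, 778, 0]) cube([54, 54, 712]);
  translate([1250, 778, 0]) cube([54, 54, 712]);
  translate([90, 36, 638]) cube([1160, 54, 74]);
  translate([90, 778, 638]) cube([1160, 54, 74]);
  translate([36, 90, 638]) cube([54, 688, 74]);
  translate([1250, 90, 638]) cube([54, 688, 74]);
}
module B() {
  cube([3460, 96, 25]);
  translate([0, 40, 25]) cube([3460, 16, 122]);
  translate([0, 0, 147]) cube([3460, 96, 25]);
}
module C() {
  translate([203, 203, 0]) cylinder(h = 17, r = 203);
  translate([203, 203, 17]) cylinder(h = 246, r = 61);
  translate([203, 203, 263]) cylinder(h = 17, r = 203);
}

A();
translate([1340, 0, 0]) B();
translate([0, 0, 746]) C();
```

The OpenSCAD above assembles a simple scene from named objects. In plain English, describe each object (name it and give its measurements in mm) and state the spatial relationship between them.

A is a table with a 1340×868 mm rectangular top, 34 mm thick, top surface at z = 746 mm, supported by four 54×54 mm square legs, each inset 36 mm from the nearest pair of top edges, running from the floor. Four apron rails, 54 mm thick and 74 mm tall, run between adjacent legs with their top edges flush with the underside of the top and their outer faces flush with the legs' outer faces.

B is an I-beam lying along x, 3460 mm long. Overall section height 172 mm. Two flanges 96 mm wide (y) and 25 mm thick, one on the floor and one at the top; a web 16 mm thick runs between them, centred on the flange width.

C is a spool: two coaxial disc flanges of radius 203 mm and thickness 17 mm, joined by a core cylinder of radius 61 mm and height 246 mm. The lower flange rests on z = 0 and the three cylinders share a vertical axis.

The I-beam is against the table's +x side, with their −y faces flush. The spool is on top of the table.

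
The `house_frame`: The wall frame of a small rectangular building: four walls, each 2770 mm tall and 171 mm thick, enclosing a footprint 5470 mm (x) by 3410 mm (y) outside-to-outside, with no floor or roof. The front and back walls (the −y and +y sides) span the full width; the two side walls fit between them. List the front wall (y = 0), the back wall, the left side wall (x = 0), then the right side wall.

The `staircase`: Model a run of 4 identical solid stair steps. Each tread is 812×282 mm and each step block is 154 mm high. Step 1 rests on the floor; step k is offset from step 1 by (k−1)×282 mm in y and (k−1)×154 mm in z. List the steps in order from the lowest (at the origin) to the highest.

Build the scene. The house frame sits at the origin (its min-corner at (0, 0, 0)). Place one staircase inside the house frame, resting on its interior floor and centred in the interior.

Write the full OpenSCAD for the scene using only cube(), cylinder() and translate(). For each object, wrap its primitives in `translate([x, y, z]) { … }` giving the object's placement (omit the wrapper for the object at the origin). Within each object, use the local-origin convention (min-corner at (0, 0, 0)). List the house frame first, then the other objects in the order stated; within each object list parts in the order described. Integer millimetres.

cube([5470, 171, 2770]);
translate([0, 3239, 0]) cube([5470, 171, 2770]);
translate([0, 171, 0]) cube([171, 3068, 2770]);
translate([5299, 171, 0]) cube([171, 3068, 2770]);
translate([2329, 1141, 0]) {
  cube([812, 282, 154]);
  translate([0, 282, 154]) cube([812, 282, 154]);
  translate([0, 564, 308]) cube([812, 282, 154]);
  translate([0, 846, 462]) cube([812, 282, 154]);
}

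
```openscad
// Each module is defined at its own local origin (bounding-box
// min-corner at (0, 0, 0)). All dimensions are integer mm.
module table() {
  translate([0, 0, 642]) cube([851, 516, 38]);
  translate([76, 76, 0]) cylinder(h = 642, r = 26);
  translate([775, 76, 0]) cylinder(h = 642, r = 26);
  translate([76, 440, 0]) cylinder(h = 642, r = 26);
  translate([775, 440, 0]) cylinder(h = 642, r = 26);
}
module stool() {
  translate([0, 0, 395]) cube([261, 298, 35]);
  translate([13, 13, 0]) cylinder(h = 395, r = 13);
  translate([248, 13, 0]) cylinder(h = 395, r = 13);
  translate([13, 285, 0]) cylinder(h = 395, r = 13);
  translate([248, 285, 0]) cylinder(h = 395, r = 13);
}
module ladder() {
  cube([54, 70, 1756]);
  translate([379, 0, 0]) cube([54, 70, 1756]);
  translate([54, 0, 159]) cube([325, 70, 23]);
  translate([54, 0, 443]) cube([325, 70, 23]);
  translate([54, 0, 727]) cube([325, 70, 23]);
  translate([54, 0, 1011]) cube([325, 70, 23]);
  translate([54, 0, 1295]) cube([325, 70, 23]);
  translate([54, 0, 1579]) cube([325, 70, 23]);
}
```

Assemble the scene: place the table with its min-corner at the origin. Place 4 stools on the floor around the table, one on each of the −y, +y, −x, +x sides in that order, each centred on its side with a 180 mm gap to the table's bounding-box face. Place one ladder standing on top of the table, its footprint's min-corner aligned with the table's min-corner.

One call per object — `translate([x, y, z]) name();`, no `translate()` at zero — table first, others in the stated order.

table();
translate([295, -478, 0]) stool();
translate([295, 696, 0]) stool();
translate([-441, 109, 0]) stool();
translate([1031, 109, 0]) stool();
translate([0, 0, 680]) ladder();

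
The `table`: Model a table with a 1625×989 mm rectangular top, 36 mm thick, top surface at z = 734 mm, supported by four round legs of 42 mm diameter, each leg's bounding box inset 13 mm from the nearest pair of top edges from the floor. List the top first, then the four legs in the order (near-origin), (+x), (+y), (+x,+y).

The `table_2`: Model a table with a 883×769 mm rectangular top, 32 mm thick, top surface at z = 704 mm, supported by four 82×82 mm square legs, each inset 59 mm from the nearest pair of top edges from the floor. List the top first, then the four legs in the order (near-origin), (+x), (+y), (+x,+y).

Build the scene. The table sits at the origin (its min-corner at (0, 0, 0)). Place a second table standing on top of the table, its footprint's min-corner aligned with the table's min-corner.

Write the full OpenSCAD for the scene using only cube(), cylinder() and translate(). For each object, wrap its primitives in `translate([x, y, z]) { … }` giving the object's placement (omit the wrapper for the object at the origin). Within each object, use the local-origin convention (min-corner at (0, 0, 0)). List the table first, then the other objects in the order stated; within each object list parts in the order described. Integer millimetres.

translate([0, 0, 698]) cube([1625, 989, 36]);
translate([34, 34, 0]) cylinder(h = 698, r = 21);
translate([1591, 34, 0]) cylinder(h = 698, r = 21);
translate([34, 955, 0]) cylinder(h = 698, r = 21);
translate([1591, 955, 0]) cylinder(h = 698, r = 21);
translate([0, 0, 734]) {
  translate([0, 0, 672]) cube([883, 769, 32]);
  translate([59, 59, 0]) cube([82, 82, 672]);
  translate([742, 59, 0]) cube([82, 82, 672]);
  translate([59, 628, 0]) cube([82, 82, 672]);
  translate([742, 628, 0]) cube([82, 82, 672]);
}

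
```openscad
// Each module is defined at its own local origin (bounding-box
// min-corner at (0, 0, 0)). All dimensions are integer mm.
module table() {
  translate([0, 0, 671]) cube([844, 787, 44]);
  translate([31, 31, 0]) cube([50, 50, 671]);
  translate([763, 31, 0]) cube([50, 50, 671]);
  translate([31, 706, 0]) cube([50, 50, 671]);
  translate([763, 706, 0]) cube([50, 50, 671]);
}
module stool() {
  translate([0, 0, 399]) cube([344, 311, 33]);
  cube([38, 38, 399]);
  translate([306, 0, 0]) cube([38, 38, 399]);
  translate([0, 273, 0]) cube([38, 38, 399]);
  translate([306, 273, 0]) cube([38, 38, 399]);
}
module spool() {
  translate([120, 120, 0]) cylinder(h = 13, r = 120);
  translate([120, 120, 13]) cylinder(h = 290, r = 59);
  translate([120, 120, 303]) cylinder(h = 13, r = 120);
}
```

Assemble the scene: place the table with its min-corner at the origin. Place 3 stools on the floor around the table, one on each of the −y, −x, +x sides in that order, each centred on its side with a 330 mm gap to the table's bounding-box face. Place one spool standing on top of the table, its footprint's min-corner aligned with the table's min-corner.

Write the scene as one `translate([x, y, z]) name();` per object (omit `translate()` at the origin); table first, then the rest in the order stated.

table();
translate([250, -641, 0]) stool();
translate([-674, 238, 0]) stool();
translate([1174, 238, 0]) stool();
translate([0, 0, 715]) spool();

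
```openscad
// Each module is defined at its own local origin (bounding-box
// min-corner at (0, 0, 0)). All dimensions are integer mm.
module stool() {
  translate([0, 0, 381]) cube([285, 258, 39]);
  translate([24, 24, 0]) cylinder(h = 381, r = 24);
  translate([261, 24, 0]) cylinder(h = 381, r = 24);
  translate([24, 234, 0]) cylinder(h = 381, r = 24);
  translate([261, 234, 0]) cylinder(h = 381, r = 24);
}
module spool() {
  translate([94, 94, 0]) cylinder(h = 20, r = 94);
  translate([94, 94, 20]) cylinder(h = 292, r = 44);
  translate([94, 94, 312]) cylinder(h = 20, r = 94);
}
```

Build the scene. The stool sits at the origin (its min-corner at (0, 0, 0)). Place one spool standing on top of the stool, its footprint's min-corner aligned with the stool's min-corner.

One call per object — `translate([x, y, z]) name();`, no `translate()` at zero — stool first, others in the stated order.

stool();
translate([0, 0, 420]) spool();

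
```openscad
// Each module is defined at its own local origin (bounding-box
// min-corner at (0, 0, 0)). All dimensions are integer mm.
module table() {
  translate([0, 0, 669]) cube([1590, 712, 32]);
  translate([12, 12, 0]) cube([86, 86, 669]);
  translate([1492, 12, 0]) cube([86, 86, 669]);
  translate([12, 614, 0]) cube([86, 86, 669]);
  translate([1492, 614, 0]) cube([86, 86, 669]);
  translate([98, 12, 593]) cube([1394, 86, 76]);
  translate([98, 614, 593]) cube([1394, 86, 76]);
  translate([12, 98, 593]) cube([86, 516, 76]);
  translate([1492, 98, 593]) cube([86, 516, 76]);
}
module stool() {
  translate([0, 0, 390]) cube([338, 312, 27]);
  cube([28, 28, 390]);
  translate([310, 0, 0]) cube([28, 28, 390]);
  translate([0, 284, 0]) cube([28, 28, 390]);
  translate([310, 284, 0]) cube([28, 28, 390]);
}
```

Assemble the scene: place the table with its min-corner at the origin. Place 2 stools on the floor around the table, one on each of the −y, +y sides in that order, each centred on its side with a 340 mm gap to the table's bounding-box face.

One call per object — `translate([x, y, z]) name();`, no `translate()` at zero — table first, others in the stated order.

table();
translate([626, -652, 0]) stool();
translate([626, 1052, 0]) stool();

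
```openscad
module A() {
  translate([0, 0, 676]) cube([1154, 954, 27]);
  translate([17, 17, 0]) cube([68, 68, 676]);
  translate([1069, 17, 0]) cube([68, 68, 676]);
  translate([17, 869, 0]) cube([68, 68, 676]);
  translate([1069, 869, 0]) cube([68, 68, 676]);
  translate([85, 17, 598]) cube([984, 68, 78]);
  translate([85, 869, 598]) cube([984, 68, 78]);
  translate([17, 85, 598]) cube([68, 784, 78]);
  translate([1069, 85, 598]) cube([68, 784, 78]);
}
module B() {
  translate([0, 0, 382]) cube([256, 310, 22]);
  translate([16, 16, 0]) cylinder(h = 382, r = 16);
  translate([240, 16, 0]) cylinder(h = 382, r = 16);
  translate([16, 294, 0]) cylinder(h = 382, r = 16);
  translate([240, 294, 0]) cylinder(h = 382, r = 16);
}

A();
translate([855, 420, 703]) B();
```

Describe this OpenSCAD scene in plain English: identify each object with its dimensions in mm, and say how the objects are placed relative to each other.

A is a rectangular dining table. The top is 1154×954×27 mm with its upper surface at z = 703 mm. It stands on four 68×68 mm square legs, each inset 17 mm from the nearest pair of top edges, running from the floor to the underside of the top. Four apron rails, 68 mm thick and 78 mm tall, run between adjacent legs with their top edges flush with the underside of the top and their outer faces flush with the legs' outer faces.

B is a four-legged stool. The seat is 256×310 mm, 22 mm thick, top at z = 404 mm. It stands on four round legs, each 32 mm in diameter, from z = 0 to the seat underside, each leg's axis is inset half a diameter from the nearest pair of seat edges (so the leg's bounding box is flush with the corner).

The stool is on top of the table.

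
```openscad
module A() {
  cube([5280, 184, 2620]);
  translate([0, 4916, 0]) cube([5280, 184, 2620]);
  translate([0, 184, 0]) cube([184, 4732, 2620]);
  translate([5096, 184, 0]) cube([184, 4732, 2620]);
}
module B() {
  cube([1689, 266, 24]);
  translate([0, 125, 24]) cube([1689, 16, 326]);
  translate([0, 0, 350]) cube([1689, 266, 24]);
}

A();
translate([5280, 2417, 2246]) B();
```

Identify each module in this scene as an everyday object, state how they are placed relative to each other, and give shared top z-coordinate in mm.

A is a house frame. B is an I-beam. The I-beam is beside the house frame with their tops flush at z = 2620. The shared top z-coordinate is 2620 mm.

Both tops at z = 2620 mm.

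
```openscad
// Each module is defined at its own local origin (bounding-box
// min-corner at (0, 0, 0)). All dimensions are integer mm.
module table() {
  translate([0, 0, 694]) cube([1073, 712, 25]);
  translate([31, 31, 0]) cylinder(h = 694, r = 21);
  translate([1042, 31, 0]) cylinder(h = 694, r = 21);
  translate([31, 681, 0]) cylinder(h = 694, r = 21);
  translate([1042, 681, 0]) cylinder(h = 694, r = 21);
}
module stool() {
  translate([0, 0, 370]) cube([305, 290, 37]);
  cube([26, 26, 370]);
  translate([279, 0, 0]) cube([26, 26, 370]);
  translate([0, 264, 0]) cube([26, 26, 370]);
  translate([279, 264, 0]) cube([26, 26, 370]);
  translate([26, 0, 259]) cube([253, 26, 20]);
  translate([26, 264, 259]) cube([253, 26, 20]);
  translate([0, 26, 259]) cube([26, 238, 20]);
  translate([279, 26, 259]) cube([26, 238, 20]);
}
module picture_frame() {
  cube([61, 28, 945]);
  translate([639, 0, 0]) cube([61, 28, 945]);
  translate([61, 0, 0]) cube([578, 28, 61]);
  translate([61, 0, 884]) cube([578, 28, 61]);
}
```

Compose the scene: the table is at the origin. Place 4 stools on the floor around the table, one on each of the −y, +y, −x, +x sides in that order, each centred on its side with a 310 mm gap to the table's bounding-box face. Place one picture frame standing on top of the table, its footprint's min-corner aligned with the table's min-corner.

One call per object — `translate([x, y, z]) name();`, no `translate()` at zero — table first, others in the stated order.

table();
translate([384, -600, 0]) stool();
translate([384, 1022, 0]) stool();
translate([-615, 211, 0]) stool();
translate([1383, 211, 0]) stool();
translate([0, 0, 719]) picture_frame();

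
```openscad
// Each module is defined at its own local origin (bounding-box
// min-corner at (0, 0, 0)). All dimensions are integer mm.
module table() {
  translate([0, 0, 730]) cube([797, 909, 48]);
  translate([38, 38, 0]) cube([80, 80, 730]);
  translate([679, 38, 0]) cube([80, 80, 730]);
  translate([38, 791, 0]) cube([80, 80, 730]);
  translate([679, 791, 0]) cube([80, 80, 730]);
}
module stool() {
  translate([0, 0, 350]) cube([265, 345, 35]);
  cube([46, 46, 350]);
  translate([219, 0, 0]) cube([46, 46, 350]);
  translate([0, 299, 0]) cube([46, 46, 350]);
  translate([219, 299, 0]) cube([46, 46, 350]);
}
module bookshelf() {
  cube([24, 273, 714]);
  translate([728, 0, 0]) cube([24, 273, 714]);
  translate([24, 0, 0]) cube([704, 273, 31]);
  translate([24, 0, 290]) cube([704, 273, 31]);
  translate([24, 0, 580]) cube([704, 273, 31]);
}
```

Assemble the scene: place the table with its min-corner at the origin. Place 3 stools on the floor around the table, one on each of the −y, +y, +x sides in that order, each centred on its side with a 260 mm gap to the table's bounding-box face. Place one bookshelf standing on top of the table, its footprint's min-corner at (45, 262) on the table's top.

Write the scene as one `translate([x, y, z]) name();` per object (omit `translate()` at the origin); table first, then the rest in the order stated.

table();
translate([266, -605, 0]) stool();
translate([266, 1169, 0]) stool();
translate([1057, 282, 0]) stool();
translate([45, 262, 778]) bookshelf();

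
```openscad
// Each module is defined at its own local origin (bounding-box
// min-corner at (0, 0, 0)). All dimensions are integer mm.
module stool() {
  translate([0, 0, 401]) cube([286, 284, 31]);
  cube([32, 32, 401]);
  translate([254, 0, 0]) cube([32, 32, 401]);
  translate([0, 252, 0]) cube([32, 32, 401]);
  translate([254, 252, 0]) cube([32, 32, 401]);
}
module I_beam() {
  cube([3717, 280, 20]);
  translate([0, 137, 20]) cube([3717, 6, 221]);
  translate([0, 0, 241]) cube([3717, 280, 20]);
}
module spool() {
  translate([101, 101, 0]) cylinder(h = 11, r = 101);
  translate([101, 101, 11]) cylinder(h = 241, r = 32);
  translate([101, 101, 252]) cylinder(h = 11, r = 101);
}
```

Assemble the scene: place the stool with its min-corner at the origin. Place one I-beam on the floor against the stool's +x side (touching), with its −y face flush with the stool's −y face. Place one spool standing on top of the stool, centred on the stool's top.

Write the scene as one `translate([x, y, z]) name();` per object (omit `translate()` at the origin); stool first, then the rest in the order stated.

stool();
translate([286, 0, 0]) I_beam();
translate([42, 41, 432]) spool();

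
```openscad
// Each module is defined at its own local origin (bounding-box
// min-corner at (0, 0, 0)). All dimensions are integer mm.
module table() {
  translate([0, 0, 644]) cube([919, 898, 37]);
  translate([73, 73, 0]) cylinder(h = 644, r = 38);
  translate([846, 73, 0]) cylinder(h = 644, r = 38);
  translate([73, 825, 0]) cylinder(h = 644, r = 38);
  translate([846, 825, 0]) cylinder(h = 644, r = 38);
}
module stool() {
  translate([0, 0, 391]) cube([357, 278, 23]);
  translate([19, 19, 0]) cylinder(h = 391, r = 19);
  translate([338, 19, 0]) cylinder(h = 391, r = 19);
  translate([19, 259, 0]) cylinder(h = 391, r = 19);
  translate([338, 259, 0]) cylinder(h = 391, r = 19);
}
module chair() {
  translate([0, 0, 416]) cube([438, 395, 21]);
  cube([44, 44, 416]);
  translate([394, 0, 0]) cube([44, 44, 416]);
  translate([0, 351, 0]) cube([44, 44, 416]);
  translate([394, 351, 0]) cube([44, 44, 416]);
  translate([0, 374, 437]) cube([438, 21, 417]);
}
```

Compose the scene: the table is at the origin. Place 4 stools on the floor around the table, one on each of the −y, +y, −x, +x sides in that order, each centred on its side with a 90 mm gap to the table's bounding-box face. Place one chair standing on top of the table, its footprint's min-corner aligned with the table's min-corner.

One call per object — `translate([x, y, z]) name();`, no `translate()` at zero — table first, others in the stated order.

table();
translate([281, -368, 0]) stool();
translate([281, 988, 0]) stool();
translate([-447, 310, 0]) stool();
translate([1009, 310, 0]) stool();
translate([0, 0, 681]) chair();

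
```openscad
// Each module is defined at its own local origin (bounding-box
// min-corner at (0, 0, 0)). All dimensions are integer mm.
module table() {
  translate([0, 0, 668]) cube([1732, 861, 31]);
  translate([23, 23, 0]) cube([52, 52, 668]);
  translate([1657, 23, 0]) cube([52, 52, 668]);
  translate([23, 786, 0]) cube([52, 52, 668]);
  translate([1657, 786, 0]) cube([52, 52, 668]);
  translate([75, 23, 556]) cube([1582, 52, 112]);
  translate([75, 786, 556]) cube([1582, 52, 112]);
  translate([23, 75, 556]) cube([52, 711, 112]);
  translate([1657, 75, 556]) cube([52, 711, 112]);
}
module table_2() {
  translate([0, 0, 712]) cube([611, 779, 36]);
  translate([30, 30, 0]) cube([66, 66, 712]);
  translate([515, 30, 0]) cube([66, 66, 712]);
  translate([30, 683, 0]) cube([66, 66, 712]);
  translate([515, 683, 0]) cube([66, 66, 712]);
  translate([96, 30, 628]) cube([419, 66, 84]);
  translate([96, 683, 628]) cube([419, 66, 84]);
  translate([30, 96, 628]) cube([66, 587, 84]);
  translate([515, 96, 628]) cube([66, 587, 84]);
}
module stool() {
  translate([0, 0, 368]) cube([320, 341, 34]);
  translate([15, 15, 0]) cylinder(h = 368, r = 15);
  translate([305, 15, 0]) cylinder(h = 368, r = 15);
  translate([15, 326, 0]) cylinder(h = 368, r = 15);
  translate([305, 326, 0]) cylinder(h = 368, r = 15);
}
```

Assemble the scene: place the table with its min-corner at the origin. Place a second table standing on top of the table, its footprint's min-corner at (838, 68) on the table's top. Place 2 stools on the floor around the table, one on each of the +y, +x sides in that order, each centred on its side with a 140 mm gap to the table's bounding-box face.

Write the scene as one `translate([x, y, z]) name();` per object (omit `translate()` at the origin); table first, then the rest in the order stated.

table();
translate([838, 68, 699]) table_2();
translate([706, 1001, 0]) stool();
translate([1872, 260, 0]) stool();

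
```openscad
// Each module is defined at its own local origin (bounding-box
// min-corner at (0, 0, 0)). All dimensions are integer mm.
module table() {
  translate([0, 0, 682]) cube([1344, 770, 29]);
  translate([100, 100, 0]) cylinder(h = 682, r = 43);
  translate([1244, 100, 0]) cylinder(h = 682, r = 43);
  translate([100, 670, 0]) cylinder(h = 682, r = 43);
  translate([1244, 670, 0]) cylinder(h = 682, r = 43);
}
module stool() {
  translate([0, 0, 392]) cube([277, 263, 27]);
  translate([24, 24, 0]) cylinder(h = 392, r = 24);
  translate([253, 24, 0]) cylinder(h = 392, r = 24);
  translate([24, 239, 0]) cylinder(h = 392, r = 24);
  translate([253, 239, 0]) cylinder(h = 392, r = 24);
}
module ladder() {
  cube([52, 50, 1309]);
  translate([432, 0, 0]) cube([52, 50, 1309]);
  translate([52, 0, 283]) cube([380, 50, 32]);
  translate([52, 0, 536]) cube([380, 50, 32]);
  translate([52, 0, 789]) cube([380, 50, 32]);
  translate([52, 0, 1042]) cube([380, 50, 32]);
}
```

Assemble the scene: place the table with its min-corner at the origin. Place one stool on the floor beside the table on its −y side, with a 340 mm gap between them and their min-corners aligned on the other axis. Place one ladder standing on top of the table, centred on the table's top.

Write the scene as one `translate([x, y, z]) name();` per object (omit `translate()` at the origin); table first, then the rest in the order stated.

table();
translate([0, -603, 0]) stool();
translate([430, 360, 711]) ladder();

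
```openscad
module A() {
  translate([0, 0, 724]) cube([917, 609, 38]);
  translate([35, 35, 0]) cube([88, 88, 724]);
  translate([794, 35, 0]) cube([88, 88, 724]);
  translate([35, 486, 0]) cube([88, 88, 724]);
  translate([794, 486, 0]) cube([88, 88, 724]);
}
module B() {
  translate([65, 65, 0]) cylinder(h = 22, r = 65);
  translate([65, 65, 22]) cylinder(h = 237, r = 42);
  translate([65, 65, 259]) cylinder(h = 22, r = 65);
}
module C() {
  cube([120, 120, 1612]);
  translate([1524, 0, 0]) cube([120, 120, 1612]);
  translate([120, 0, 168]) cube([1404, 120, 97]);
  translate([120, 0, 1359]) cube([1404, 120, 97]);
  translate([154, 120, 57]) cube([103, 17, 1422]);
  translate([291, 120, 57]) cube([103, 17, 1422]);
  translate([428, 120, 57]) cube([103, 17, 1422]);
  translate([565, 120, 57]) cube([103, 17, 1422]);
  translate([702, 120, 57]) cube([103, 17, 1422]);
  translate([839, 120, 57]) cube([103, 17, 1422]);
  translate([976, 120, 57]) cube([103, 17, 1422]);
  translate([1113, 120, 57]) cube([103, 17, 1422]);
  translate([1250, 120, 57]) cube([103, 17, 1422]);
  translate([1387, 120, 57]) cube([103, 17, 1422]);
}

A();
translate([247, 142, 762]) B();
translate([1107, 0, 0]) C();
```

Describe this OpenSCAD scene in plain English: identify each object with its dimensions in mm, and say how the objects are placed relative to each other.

A is a table: top 917 mm (x) × 609 mm (y), 38 mm thick, upper face at z = 762 mm, on four 88×88 mm square legs, each inset 35 mm from the nearest pair of top edges, running from z = 0 to the bottom of the top.

B is a spool: two coaxial disc flanges of radius 65 mm and thickness 22 mm, joined by a core cylinder of radius 42 mm and height 237 mm. The lower flange rests on z = 0 and the three cylinders share a vertical axis.

C is a fence section. Two 120×120 mm posts, 1612 mm tall, stand on the floor with a clear span of 1404 mm between their inner faces. Two horizontal rails of 120×97 mm section span the gap between the posts with their undersides at z = 168 mm and z = 1359 mm, flush with the posts' −y face. 10 pickets, each 103 mm wide, 17 mm thick and 1422 mm tall, are fixed to the +y face of the rails with their bottoms at z = 57 mm, evenly spaced across the span with equal gaps (rounded down to the nearest mm) at the −x end and between each pair — any rounding remainder accumulates at the +x end.

The spool is on top of the table. The fence section is on the floor beside the table on its +x side.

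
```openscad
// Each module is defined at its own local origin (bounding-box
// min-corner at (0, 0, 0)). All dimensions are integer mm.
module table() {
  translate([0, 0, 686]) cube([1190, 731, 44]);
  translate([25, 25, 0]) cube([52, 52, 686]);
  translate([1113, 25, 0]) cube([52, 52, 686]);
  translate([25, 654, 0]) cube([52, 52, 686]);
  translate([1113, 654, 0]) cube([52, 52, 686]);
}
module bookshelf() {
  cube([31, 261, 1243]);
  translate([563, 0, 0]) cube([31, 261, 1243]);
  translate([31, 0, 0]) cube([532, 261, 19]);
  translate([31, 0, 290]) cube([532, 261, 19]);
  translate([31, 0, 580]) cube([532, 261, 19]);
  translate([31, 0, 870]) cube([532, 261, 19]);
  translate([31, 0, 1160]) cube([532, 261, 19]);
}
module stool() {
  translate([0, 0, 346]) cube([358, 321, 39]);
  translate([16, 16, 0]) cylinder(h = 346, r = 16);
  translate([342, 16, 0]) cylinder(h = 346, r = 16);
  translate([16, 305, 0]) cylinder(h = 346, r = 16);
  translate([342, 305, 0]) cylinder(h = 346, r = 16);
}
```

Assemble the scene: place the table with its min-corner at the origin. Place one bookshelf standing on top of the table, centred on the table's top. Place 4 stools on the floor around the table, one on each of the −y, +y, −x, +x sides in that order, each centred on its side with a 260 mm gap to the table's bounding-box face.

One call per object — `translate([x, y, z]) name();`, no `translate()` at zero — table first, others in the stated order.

table();
translate([298, 235, 730]) bookshelf();
translate([416, -581, 0]) stool();
translate([416, 991, 0]) stool();
translate([-618, 205, 0]) stool();
translate([1450, 205, 0]) stool();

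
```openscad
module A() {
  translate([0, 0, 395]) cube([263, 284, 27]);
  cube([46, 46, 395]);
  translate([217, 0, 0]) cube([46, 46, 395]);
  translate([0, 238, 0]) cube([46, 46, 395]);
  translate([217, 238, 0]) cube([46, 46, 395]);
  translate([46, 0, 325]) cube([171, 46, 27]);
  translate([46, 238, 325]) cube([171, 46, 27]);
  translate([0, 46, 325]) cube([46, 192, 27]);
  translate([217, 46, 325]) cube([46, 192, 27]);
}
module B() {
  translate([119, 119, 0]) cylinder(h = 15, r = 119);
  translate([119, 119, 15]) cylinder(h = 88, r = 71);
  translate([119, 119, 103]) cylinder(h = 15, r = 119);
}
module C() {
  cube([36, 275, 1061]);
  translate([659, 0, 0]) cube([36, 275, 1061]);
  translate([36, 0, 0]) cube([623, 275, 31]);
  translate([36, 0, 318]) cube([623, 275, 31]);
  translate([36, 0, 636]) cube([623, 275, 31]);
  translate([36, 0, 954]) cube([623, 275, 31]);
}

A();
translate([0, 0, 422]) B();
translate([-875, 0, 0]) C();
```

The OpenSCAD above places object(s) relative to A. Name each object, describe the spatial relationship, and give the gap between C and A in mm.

A is a stool. B is a spool. C is a bookshelf. The spool is on top of the stool. The bookshelf is on the floor beside the stool on its −x side. The gap between the bookshelf and the stool is 180 mm.

The bookshelf's nearest face is 180 mm from the stool's −x face.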